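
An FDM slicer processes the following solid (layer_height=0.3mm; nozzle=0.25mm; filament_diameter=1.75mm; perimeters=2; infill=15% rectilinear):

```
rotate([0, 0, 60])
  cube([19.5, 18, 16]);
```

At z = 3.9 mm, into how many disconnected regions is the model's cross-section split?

At z = 3.9 mm: the 19.5×18 cube contributes its full rectangle; (whole slice rotated 60° about Z — lengths, areas and connectivity unchanged). The result has 1 disconnected region.

1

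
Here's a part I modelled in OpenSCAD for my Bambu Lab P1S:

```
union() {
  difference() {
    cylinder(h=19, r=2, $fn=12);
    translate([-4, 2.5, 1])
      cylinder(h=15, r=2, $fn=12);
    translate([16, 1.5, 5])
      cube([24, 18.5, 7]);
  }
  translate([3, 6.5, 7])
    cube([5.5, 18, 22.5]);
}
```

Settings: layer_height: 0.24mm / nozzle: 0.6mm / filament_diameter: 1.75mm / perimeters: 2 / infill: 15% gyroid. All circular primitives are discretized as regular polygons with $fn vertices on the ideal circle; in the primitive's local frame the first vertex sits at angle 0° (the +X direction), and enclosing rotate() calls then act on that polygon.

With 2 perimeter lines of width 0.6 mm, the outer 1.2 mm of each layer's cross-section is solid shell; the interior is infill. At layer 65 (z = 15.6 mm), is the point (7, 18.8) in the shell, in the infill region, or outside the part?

At z = 15.6 mm: the r=2 cylinder contributes a regular 12-gon of circumradius 2; the r=2 cylinder at (-4, 2.5) contributes a regular 12-gon of circumradius 2; the cube at (16, 1.5) is absent (z outside [5, 12]); Subtracting the remaining from the first: starting from the r=2 cylinder, the r=2 cylinder at (-4, 2.5) misses the remaining region (no effect) — 1 connected region; the cube at (3, 6.5) (footprint 5.5×18) is included at this height; Merging all regions: the 2 present regions are separate (no shared area or edge), so areas and boundary lengths simply add and each stays a separate island — 2 connected regions. Overall, the cross-section has 2 separate islands. The nearest boundary edge runs (8.50, 24.50)→(8.50, 6.50); distance from the point to it = 1.50 mm. (Shell/infill is judged within the island containing the point — the largest one.) The point is inside the cross-section and 1.50 mm from the nearest boundary — more than the 1.2 mm shell width (2 × 0.6), so it's in the infill interior.

infill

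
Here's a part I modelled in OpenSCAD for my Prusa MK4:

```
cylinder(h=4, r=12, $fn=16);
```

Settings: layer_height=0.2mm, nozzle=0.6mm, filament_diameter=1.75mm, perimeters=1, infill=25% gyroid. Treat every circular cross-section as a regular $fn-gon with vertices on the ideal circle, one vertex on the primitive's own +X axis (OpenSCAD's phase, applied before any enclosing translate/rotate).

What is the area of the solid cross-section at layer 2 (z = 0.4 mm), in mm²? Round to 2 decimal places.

At z = 0.4 mm: the r=12 cylinder contributes a regular 16-gon of circumradius 12 (area = (16/2)·12.000²·sin(360°/16) = 440.85 mm²). Overall, the cross-section is a single solid region. Net area = 440.85 mm².

440.85 mm²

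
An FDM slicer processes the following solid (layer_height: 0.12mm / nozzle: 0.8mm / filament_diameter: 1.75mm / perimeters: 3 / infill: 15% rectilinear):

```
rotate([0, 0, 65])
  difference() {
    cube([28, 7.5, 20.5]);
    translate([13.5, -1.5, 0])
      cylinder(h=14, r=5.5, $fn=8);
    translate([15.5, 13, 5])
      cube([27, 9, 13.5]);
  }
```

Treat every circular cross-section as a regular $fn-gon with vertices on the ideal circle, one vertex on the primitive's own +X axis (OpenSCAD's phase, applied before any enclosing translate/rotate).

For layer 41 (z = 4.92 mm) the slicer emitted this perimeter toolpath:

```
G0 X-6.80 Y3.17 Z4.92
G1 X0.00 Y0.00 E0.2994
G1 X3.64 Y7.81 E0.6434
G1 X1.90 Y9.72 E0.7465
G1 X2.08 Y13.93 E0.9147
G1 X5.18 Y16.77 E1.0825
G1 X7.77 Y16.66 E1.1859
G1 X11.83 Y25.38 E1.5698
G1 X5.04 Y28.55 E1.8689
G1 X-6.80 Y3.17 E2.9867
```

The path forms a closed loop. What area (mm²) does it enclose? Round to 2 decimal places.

182.79 mm²

Apply the shoelace formula to the sequence of (X, Y) vertices; enclosed area = 182.79 mm².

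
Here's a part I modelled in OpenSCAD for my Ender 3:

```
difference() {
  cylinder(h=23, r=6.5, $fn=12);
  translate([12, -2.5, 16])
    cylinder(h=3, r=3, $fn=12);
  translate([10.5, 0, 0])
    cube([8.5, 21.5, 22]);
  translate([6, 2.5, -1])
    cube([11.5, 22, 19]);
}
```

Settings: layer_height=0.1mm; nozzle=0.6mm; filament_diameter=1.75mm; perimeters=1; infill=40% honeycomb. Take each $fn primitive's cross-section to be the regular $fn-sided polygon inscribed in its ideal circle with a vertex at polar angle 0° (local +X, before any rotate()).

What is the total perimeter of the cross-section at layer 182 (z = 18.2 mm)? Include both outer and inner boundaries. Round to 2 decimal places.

40.38 mm

At z = 18.2 mm: the r=6.5 cylinder contributes a regular 12-gon of circumradius 6.5 (perimeter = 2·12·6.500·sin(180°/12) = 40.38 mm); the r=3 cylinder at (12, -2.5) contributes a regular 12-gon of circumradius 3 (perimeter = 2·12·3.000·sin(180°/12) = 18.63 mm); the 8.5×21.5 cube at (10.5, 0) contributes its full rectangle (perimeter 60.00 mm); the cube at (6, 2.5) is not intersected at this z (z outside [-1, 18]); Subtracting the remaining from the first: starting from the r=6.5 cylinder, the r=3 cylinder at (12, -2.5) misses the remaining region (no effect); the 8.5×21.5 cube at (10.5, 0) misses the remaining region (no effect) — boundary = 40.38 mm. Overall, the cross-section is a single solid region. Total boundary length (outer) = 40.38 mm.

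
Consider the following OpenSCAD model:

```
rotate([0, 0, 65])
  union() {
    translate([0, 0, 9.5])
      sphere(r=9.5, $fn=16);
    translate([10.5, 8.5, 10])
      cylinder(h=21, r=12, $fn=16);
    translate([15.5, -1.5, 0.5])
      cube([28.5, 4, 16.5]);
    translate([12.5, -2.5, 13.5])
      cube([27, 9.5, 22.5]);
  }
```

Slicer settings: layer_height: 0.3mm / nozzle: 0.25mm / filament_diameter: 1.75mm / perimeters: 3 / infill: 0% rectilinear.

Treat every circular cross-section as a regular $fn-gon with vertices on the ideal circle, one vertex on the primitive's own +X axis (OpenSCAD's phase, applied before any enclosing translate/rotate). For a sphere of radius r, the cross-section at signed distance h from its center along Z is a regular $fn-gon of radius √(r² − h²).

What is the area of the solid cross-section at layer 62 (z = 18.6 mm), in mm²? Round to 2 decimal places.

646.39 mm²

At z = 18.6 mm: the r=9.5 sphere slices to a regular 16-gon of circumradius 2.728 (√(r²−h²) with h=9.1 from center) (area = (16/2)·2.728²·sin(360°/16) = 22.78 mm²); the r=12 cylinder at (10.5, 8.5) gives a regular 16-gon of circumradius 12 (constant along its height) (area = (16/2)·12.000²·sin(360°/16) = 440.85 mm²); the cube at (15.5, -1.5) is absent (z outside [0.5, 17]); the 27×9.5 cube at (12.5, -2.5) contributes its full rectangle (area 256.50 mm²); Taking the union: the regions partially overlap — summed areas 720.13 mm² minus the doubly-counted overlap 73.74 mm² gives 646.39 mm² — area = 646.39 mm²; (rotated 65° about Z; rotation is an isometry so areas/perimeters/island counts are preserved). Overall, the cross-section is a single solid region. Net area = 646.39 mm².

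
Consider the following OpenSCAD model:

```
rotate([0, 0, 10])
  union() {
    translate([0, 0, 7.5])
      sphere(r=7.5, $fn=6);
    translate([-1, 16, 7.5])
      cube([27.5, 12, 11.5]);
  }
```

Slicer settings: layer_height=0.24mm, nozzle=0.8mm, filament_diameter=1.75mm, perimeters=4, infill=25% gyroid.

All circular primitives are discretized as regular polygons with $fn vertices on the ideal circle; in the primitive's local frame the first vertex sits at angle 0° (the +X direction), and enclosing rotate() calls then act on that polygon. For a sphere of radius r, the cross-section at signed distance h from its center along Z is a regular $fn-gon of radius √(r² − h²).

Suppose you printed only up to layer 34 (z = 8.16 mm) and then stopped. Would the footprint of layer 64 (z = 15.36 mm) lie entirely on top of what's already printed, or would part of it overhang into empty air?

entirely on top

Compare the two slices. At z = 8.16: the sphere: section is a regular 6-gon, circumradius = √(r²−h²) = √(7.5²−0.66²) = 7.471 (area = (6/2)·7.471²·sin(360°/6) = 145.01 mm²); the 27.5×12 cube at (-1, 16) contributes its full rectangle (area 330.00 mm²); Merging all regions: the 2 present regions are separate (no shared area or edge), so areas and boundary lengths simply add and each stays a separate island — area = 475.01 mm²; (rotated 10° about Z; rotation is an isometry so areas/perimeters/island counts are preserved). At z = 15.36: the sphere does not reach this height (|z−center|=7.860 > r=7.5); the cube at (-1, 16) (footprint 27.5×12) is included at this height (area 330.00 mm²); Combining (union): only the 27.5×12 cube at (-1, 16) is present, so the union is just that shape — area = 330.00 mm²; (rotated 10° about Z; rotation is an isometry so areas/perimeters/island counts are preserved). Checking containment: the cross-section at z = 15.36 is a subset of the cross-section at z = 8.16.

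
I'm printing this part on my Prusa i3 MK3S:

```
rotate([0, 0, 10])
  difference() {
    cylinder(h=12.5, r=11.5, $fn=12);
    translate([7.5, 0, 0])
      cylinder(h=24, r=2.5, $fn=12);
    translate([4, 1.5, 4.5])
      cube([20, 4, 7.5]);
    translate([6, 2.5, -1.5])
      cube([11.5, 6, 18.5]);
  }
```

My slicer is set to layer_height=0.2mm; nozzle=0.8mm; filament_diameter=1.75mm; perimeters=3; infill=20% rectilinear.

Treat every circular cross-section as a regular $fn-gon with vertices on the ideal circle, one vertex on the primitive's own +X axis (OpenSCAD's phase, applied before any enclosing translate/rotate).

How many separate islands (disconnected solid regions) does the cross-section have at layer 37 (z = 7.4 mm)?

At z = 7.4 mm: the cylinder: section is a regular 12-gon, circumradius r=11.5; the r=2.5 cylinder at (7.5, 0) gives a regular 12-gon of circumradius 2.5 (constant along its height); the cube at (4, 1.5) (footprint 20×4) is included at this height; the cube at (6, 2.5) is present — its section is the full 11.5×6 rectangle; Subtracting the remaining from the first: starting from the r=11.5 cylinder, the r=2.5 cylinder at (7.5, 0) lies wholly inside it (removes its full 18.75 mm² and its 15.53 mm outline becomes a hole wall); the 20×4 cube at (4, 1.5) partially overlaps it — only the 23.73 mm² overlap (of its 80.00 mm²) is removed, clipping the outline; the 11.5×6 cube at (6, 2.5) partially overlaps it — only the 8.10 mm² overlap (of its 69.00 mm²) is removed, clipping the outline — 1 connected region; (whole slice rotated 10° about Z — lengths, areas and connectivity unchanged). Overall, the cross-section is a single solid region. Island count = 1.

1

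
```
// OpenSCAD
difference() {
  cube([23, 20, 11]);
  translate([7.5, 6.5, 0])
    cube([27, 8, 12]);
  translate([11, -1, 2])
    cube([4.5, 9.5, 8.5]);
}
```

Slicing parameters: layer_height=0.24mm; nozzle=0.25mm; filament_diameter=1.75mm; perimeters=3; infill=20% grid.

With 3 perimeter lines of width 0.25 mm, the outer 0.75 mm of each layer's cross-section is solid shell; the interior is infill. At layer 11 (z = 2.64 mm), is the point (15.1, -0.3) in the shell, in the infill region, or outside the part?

At z = 2.64 mm: the cube (footprint 23×20) is included at this height; the cube at (7.5, 6.5) is present — its section is the full 27×8 rectangle; the cube at (11, -1) is present — its section is the full 4.5×9.5 rectangle; Taking the first minus the rest: starting from the 23×20 cube, the 27×8 cube at (7.5, 6.5) partially overlaps it — only the 124.00 mm² overlap (of its 216.00 mm²) is removed, clipping the outline; the 4.5×9.5 cube at (11, -1) partially overlaps it — only the 29.25 mm² overlap (of its 42.75 mm²) is removed, clipping the outline — 2 connected regions. Overall, the cross-section has 2 separate islands. The nearest boundary edge runs (15.50, 0.00)→(15.50, 6.50); distance from the point to it = 0.50 mm. The point is not inside any of the regions above, so it lies outside the cross-section (0.50 mm from the nearest boundary).

outside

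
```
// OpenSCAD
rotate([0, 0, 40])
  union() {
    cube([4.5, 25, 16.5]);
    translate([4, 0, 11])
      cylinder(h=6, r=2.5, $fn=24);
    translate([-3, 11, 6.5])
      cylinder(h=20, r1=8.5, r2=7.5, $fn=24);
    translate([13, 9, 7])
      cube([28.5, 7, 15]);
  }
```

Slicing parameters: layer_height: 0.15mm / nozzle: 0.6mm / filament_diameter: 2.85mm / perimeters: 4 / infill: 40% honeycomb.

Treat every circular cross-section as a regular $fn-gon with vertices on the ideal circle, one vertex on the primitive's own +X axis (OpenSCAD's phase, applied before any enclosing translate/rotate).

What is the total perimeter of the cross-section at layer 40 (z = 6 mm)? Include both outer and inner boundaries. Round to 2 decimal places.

59.00 mm

At z = 6 mm: the 4.5×25 cube contributes its full rectangle (perimeter 59.00 mm); the cylinder at (4, 0) is absent (z outside [11, 17]); the cone at (-3, 11) is not intersected at this z (z outside [6.5, 26.5]); the cube at (13, 9) does not reach this height (z outside [7, 22]); Combining (union): only the 4.5×25 cube is present, so the union is just that shape — boundary = 59.00 mm; (rotated 40° about Z; rotation is an isometry so areas/perimeters/island counts are preserved). Overall, the cross-section is a single solid region. Total boundary length (outer) = 59.00 mm.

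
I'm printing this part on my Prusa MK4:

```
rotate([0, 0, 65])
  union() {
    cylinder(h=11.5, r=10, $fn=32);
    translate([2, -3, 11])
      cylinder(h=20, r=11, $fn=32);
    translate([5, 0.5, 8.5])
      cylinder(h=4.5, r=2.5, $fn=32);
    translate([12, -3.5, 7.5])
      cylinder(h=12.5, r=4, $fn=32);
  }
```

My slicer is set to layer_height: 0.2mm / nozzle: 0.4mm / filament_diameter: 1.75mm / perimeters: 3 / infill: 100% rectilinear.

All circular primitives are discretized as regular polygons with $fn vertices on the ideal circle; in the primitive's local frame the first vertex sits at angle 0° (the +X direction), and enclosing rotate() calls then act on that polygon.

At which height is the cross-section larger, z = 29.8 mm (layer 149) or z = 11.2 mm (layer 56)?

layer 56 (z = 11.2 mm)

Layer 149 (z = 29.8): the cylinder does not reach this height (z outside [0, 11.5]); the cylinder at (2, -3): section is a regular 32-gon, circumradius r=11 (area = (32/2)·11.000²·sin(360°/32) = 377.69 mm²); the cylinder at (5, 0.5) is not intersected at this z (z outside [8.5, 13]); the cylinder at (12, -3.5) is not intersected at this z (z outside [7.5, 20]); Taking the union: only the r=11 cylinder at (2, -3) is present, so the union is just that shape — area = 377.69 mm²; (whole slice rotated 65° about Z — lengths, areas and connectivity unchanged). So its area = 377.69 mm². Layer 56 (z = 11.2): the r=10 cylinder gives a regular 32-gon of circumradius 10 (constant along its height) (area = (32/2)·10.000²·sin(360°/32) = 312.14 mm²); the r=11 cylinder at (2, -3) gives a regular 32-gon of circumradius 11 (constant along its height) (area = (32/2)·11.000²·sin(360°/32) = 377.69 mm²); the cylinder at (5, 0.5): section is a regular 32-gon, circumradius r=2.5 (area = (32/2)·2.500²·sin(360°/32) = 19.51 mm²); the r=4 cylinder at (12, -3.5) gives a regular 32-gon of circumradius 4 (constant along its height) (area = (32/2)·4.000²·sin(360°/32) = 49.94 mm²); Combining (union): the regions partially overlap — summed areas 759.29 mm² minus the doubly-counted overlap 316.97 mm² gives 442.33 mm² — area = 442.33 mm²; (rotated 65° about Z; rotation is an isometry so areas/perimeters/island counts are preserved). So its area = 442.33 mm². Layer 56 is larger (442.33 vs 377.69 mm²).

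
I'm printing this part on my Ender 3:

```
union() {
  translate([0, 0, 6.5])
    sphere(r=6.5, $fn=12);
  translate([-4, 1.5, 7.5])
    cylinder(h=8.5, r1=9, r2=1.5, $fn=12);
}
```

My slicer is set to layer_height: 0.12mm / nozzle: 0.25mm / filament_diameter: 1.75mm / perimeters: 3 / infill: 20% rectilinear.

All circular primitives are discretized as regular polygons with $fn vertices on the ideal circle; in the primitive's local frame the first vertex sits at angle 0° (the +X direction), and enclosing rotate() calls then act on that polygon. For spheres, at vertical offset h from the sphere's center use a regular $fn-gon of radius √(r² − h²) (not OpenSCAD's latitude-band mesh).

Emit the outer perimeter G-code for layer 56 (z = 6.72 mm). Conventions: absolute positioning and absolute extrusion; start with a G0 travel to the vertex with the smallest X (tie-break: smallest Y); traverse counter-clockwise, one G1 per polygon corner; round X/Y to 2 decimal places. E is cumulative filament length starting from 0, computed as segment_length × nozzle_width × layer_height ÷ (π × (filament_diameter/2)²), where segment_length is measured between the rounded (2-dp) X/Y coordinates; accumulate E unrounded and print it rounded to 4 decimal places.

G0 X-6.50 Y0.00 Z6.72
G1 X-5.63 Y-3.25 E0.0420
G1 X-3.25 Y-5.63 E0.0839
G1 X0.00 Y-6.50 E0.1259
G1 X3.25 Y-5.63 E0.1679
G1 X5.63 Y-3.25 E0.2099
G1 X6.50 Y0.00 E0.2518
G1 X5.63 Y3.25 E0.2938
G1 X3.25 Y5.63 E0.3358
G1 X0.00 Y6.50 E0.3777
G1 X-3.25 Y5.63 E0.4197
G1 X-5.63 Y3.25 E0.4617
G1 X-6.50 Y0.00 E0.5036

At z = 6.72 mm: the r=6.5 sphere slices to a regular 12-gon of circumradius 6.496 (√(r²−h²) with h=0.22 from center); the cone at (-4, 1.5) is not intersected at this z (z outside [7.5, 16]); Combining (union): only the r=6.5 sphere is present, so the union is just that shape — 1 connected region. The outline is a single polygon with 12 vertices. Extrusion per mm of travel: 0.25 × 0.12 / (π × 0.875²) = 0.012473. Accumulating E over each segment gives final E = 0.5036.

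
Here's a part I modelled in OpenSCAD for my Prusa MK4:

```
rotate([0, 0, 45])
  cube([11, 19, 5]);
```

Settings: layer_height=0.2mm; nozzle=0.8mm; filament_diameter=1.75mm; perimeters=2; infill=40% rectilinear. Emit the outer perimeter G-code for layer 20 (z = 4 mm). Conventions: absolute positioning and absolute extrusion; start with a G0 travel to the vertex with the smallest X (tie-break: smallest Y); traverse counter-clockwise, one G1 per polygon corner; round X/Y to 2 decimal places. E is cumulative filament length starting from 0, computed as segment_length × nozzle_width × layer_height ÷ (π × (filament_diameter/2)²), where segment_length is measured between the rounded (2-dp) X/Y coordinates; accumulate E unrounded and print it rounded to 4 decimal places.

G0 X-13.44 Y13.44 Z4.00
G1 X0.00 Y0.00 E1.2644
G1 X7.78 Y7.78 E1.9962
G1 X-5.66 Y21.21 E3.2601
G1 X-13.44 Y13.44 E3.9916

At z = 4 mm: the 11×19 cube contributes its full rectangle; (whole slice rotated 45° about Z — lengths, areas and connectivity unchanged). The outline is a single polygon with 4 vertices. Extrusion per mm of travel: 0.8 × 0.2 / (π × 0.875²) = 0.066520. Accumulating E over each segment gives final E = 3.9916.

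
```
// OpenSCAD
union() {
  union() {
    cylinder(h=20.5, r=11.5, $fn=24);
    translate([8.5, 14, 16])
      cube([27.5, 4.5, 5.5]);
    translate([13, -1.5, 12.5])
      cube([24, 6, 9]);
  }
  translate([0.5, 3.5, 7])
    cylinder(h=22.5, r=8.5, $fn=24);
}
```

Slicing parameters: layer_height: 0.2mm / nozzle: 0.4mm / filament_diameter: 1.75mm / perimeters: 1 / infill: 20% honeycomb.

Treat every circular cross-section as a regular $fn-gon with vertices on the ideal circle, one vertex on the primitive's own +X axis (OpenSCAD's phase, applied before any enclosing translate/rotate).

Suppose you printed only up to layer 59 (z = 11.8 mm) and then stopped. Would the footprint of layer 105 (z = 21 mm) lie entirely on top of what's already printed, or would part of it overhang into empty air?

Compare the two slices. At z = 11.8: the r=11.5 cylinder gives a regular 24-gon of circumradius 11.5 (constant along its height) (area = (24/2)·11.500²·sin(360°/24) = 410.75 mm²); the cube at (8.5, 14) does not reach this height (z outside [16, 21.5]); the cube at (13, -1.5) does not reach this height (z outside [12.5, 21.5]); Merging all regions: only the r=11.5 cylinder is present, so the union is just that shape — area = 410.75 mm²; the r=8.5 cylinder at (0.5, 3.5) gives a regular 24-gon of circumradius 8.5 (constant along its height) (area = (24/2)·8.500²·sin(360°/24) = 224.40 mm²); Merging all regions: the regions partially overlap — summed areas 635.14 mm² minus the doubly-counted overlap 220.33 mm² gives 414.81 mm² — area = 414.81 mm². At z = 21: the cylinder is not intersected at this z (z outside [0, 20.5]); the cube at (8.5, 14) (footprint 27.5×4.5) is included at this height (area 123.75 mm²); the cube at (13, -1.5) is present — its section is the full 24×6 rectangle (area 144.00 mm²); Merging all regions: the 2 present regions are separate (no shared area or edge), so areas and boundary lengths simply add and each stays a separate island — area = 267.75 mm²; the r=8.5 cylinder at (0.5, 3.5) gives a regular 24-gon of circumradius 8.5 (constant along its height) (area = (24/2)·8.500²·sin(360°/24) = 224.40 mm²); Taking the union: the 2 present regions are separate (no shared area or edge), so areas and boundary lengths simply add and each stays a separate island — area = 492.15 mm². Checking containment: at z = 21 the cross-section extends beyond the z = 11.8 cross-section by about 267.75 mm².

part overhangs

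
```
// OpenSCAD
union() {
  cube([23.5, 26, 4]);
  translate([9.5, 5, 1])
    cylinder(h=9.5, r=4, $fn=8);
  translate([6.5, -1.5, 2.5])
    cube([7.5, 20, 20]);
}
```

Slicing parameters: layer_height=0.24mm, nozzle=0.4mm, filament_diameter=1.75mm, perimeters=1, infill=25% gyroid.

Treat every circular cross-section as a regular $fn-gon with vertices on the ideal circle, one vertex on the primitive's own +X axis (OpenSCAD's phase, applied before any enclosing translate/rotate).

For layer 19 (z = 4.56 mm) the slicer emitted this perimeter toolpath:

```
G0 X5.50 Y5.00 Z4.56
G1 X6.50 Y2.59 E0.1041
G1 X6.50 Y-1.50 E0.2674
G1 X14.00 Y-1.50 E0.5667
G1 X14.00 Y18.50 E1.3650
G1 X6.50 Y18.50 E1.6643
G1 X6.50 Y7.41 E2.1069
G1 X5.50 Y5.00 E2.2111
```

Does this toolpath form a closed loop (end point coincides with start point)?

Start point (G0): (5.50, 5.00). End point (last G1): the path returns to the start — closed.

yes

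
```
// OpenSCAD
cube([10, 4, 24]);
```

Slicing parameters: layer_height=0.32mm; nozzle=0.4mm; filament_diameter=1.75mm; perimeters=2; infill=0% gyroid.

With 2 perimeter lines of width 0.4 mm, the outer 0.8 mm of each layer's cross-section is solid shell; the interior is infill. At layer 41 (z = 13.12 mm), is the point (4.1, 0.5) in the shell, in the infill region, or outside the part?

shell

At z = 13.12 mm: the 10×4 cube contributes its full rectangle. Overall, the cross-section is a single solid region. The nearest boundary edge runs (0.00, 0.00)→(10.00, 0.00); distance from the point to it = 0.50 mm. The point is inside the cross-section, 0.50 mm from the nearest boundary — within the 0.8 mm shell band (2 × 0.4).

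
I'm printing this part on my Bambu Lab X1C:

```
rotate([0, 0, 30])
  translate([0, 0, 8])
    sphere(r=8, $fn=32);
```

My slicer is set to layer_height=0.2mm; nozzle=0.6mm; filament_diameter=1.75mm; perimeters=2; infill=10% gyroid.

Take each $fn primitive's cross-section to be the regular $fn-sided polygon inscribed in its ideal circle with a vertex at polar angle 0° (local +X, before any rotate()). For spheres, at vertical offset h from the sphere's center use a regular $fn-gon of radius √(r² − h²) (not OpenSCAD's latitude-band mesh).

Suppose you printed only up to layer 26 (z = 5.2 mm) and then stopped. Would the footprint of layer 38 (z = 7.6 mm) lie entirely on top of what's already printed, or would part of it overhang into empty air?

part overhangs

Compare the two slices. At z = 5.2: the sphere: section is a regular 32-gon, circumradius = √(r²−h²) = √(8²−2.8²) = 7.494 (area = (32/2)·7.494²·sin(360°/32) = 175.30 mm²); (whole slice rotated 30° about Z — lengths, areas and connectivity unchanged). At z = 7.6: the r=8 sphere contributes a regular 32-gon of circumradius √(8²−0.4²) = 7.990 (area = (32/2)·7.990²·sin(360°/32) = 199.27 mm²); (whole slice rotated 30° about Z — lengths, areas and connectivity unchanged). Checking containment: at z = 7.6 the cross-section extends beyond the z = 5.2 cross-section by about 23.97 mm².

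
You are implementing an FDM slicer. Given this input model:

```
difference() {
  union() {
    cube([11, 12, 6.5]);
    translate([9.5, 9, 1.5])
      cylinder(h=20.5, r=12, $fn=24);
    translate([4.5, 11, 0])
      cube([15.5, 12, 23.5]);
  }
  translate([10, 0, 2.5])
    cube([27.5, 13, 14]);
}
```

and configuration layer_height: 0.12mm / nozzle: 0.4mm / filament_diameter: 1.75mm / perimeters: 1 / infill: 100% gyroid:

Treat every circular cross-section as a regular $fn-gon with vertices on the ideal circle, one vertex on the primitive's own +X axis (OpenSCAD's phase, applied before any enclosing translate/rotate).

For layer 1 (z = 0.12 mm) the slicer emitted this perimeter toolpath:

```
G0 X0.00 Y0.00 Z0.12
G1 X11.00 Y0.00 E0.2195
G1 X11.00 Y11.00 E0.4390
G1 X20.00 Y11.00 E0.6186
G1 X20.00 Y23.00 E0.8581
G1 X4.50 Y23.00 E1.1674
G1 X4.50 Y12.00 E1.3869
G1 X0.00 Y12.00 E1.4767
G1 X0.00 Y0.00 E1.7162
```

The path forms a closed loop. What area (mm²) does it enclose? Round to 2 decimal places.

Apply the shoelace formula to the sequence of (X, Y) vertices; enclosed area = 311.50 mm².

311.50 mm²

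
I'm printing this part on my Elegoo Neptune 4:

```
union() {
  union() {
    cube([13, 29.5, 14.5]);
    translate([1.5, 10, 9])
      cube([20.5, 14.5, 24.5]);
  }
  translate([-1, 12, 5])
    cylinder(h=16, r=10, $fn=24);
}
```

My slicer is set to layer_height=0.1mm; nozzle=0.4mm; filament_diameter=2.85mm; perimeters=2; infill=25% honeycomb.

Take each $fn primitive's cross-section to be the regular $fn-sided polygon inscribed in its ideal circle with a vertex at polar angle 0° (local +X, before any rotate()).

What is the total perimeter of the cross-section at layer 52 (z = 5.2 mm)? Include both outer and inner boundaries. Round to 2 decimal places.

At z = 5.2 mm: the cube (footprint 13×29.5) is included at this height (perimeter 85.00 mm); the cube at (1.5, 10) does not reach this height (z outside [9, 33.5]); Merging all regions: only the 13×29.5 cube is present, so the union is just that shape — boundary = 85.00 mm; the r=10 cylinder at (-1, 12) contributes a regular 24-gon of circumradius 10 (perimeter = 2·24·10.000·sin(180°/24) = 62.65 mm); Merging all regions: the regions partially overlap (shared area 135.42 mm²), so the edge portions inside another operand are dropped and the merged outline is re-measured after clipping — boundary = 98.61 mm. Overall, the cross-section is a single solid region. Total boundary length (outer) = 98.61 mm.

98.61 mm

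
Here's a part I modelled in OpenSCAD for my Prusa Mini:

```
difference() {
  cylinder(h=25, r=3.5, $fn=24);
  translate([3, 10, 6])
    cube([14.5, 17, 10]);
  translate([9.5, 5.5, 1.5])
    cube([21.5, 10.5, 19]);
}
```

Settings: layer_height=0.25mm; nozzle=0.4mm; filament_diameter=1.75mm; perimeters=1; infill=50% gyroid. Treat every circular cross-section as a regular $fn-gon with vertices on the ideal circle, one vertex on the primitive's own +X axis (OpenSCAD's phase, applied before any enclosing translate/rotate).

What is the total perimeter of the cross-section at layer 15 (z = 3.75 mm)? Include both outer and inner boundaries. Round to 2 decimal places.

21.93 mm

At z = 3.75 mm: the r=3.5 cylinder contributes a regular 24-gon of circumradius 3.5 (perimeter = 2·24·3.500·sin(180°/24) = 21.93 mm); the cube at (3, 10) is absent (z outside [6, 16]); the cube at (9.5, 5.5) (footprint 21.5×10.5) is included at this height (perimeter 64.00 mm); After the difference (first − rest): starting from the r=3.5 cylinder, the 21.5×10.5 cube at (9.5, 5.5) misses the remaining region (no effect) — boundary = 21.93 mm. Overall, the cross-section is a single solid region. Total boundary length (outer) = 21.93 mm.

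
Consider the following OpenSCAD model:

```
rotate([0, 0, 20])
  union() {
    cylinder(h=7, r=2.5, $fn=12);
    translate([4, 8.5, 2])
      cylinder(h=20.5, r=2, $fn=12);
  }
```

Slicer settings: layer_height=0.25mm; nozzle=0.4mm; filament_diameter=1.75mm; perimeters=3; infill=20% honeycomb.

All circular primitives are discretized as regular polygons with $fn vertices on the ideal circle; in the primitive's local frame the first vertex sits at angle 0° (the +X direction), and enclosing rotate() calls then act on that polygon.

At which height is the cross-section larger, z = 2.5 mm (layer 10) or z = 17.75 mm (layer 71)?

Layer 10 (z = 2.5): the r=2.5 cylinder contributes a regular 12-gon of circumradius 2.5 (area = (12/2)·2.500²·sin(360°/12) = 18.75 mm²); the cylinder at (4, 8.5): section is a regular 12-gon, circumradius r=2 (area = (12/2)·2.000²·sin(360°/12) = 12.00 mm²); Combining (union): the 2 present regions are separate (no shared area or edge), so areas and boundary lengths simply add and each stays a separate island — area = 30.75 mm²; (rotated 20° about Z; rotation is an isometry so areas/perimeters/island counts are preserved). So its area = 30.75 mm². Layer 71 (z = 17.75): the cylinder is not intersected at this z (z outside [0, 7]); the r=2 cylinder at (4, 8.5) contributes a regular 12-gon of circumradius 2 (area = (12/2)·2.000²·sin(360°/12) = 12.00 mm²); Taking the union: only the r=2 cylinder at (4, 8.5) is present, so the union is just that shape — area = 12.00 mm²; (whole slice rotated 20° about Z — lengths, areas and connectivity unchanged). So its area = 12.00 mm². Layer 10 is larger (30.75 vs 12.00 mm²).

layer 10 (z = 2.5 mm)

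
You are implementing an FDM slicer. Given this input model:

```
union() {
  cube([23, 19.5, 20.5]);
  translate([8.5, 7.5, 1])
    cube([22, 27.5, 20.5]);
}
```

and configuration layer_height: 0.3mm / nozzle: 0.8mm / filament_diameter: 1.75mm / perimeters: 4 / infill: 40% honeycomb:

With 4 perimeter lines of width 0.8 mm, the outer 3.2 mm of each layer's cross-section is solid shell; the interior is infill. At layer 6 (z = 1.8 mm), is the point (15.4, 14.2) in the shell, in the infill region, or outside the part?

infill

At z = 1.8 mm: the cube is present — its section is the full 23×19.5 rectangle; the cube at (8.5, 7.5) is present — its section is the full 22×27.5 rectangle; Taking the union: the regions partially overlap (shared area 174.00 mm²), so overlapping operands fuse into one piece — 1 connected region. Overall, the cross-section is a single solid region. The nearest boundary edge runs (0.00, 19.50)→(8.50, 19.50); distance from the point to it = 8.70 mm. The point is inside the cross-section and 8.70 mm from the nearest boundary — more than the 3.2 mm shell width (4 × 0.8), so it's in the infill interior.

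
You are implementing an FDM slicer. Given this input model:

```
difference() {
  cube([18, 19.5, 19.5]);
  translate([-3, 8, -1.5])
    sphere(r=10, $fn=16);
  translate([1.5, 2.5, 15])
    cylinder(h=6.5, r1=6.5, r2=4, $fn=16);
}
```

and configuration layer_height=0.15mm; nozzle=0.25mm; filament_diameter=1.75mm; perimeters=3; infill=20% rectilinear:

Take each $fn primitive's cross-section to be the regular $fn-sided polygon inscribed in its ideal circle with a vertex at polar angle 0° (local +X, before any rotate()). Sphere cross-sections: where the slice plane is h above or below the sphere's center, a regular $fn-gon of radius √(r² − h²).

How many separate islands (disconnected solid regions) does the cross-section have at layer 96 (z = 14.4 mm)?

1

At z = 14.4 mm: the cube is present — its section is the full 18×19.5 rectangle; the sphere at (-3, 8) is absent (|z−center|=15.900 > r=10); the cone at (1.5, 2.5) is not intersected at this z (z outside [15, 21.5]); Taking the first minus the rest: none of the subtracted shapes is present at this height, so the 18×19.5 cube is unchanged — 1 connected region. Overall, the cross-section is a single solid region. Island count = 1.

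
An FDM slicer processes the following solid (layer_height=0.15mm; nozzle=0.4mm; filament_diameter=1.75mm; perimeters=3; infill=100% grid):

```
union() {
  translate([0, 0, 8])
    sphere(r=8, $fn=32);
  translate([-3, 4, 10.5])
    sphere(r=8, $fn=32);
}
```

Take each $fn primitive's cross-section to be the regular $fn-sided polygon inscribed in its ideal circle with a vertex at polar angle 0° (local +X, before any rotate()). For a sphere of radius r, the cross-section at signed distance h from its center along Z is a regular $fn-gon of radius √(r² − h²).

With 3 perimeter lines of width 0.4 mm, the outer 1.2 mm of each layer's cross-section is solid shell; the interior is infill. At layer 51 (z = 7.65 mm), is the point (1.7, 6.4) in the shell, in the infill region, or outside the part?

At z = 7.65 mm: the sphere: section is a regular 32-gon, circumradius = √(r²−h²) = √(8²−0.35²) = 7.992; the sphere at (-3, 4): section is a regular 32-gon, circumradius = √(r²−h²) = √(8²−2.85²) = 7.475; Combining (union): the regions partially overlap (shared area 110.76 mm²), so overlapping operands fuse into one piece — 1 connected region. Overall, the cross-section is a single solid region. The nearest boundary edge runs (3.22, 8.15)→(3.85, 6.96); distance from the point to it = 2.16 mm. The point is inside the cross-section and 2.16 mm from the nearest boundary — more than the 1.2 mm shell width (3 × 0.4), so it's in the infill interior.

infill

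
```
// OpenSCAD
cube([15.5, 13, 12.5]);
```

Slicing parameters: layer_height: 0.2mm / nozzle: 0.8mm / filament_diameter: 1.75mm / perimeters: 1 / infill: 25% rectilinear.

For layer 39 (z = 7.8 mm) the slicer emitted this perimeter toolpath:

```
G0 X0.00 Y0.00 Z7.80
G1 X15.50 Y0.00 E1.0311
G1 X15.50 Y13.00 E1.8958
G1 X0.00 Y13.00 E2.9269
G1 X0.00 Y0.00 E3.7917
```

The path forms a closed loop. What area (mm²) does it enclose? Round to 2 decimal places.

Apply the shoelace formula to the sequence of (X, Y) vertices; enclosed area = 201.50 mm².

201.50 mm²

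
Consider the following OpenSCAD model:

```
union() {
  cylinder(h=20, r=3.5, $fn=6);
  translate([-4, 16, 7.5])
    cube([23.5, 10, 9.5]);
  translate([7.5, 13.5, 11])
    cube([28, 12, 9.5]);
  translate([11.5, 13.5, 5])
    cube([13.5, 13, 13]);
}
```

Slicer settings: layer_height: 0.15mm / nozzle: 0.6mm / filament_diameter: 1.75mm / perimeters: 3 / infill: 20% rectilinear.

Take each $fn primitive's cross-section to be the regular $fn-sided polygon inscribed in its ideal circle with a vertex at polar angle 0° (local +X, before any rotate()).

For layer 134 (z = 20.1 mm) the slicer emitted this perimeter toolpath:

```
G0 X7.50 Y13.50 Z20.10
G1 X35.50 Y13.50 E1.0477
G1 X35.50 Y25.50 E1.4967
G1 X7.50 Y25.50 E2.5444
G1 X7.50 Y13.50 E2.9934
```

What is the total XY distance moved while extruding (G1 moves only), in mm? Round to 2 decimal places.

Sum the Euclidean lengths of each G1 segment: total = 80.00 mm.

80.00 mm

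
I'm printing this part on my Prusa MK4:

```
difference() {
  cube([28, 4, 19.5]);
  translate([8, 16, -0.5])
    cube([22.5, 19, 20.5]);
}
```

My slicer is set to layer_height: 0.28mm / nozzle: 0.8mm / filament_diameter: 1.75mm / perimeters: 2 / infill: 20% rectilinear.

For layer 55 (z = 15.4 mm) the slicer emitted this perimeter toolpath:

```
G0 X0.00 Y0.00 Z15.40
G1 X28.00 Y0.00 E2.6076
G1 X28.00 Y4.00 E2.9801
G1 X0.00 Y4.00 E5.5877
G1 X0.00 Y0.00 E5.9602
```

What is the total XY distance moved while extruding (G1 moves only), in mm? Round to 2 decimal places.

Sum the Euclidean lengths of each G1 segment: total = 64.00 mm.

64.00 mm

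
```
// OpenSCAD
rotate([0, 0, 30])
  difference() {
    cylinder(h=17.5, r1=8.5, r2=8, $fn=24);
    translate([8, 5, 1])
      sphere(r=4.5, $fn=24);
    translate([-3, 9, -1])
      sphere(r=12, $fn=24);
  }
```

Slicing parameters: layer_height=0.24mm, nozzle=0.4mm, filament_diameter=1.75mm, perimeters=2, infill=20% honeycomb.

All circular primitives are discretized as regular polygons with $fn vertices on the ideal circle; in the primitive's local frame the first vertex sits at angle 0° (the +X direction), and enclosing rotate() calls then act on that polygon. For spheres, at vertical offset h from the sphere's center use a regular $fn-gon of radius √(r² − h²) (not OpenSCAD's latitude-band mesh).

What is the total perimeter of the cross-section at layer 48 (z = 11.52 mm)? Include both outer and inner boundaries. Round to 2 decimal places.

At z = 11.52 mm: the cone: at t=0.658 of its height the radius interpolates to r₁+(r₂−r₁)t = 8.171, giving a regular 24-gon of that circumradius (perimeter = 2·24·8.171·sin(180°/24) = 51.19 mm); the sphere at (8, 5) is not intersected at this z (|z−center|=10.520 > r=4.5); the sphere at (-3, 9) is not intersected at this z (|z−center|=12.520 > r=12); Subtracting the remaining from the first: none of the subtracted shapes is present at this height, so the cone is unchanged — boundary = 51.19 mm; (rotated 30° about Z; rotation is an isometry so areas/perimeters/island counts are preserved). Overall, the cross-section is a single solid region. Total boundary length (outer) = 51.19 mm.

51.19 mm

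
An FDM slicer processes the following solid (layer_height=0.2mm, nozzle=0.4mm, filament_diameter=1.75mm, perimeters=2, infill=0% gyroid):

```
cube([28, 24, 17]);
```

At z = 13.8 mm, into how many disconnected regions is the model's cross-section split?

1

At z = 13.8 mm: the cube is present — its section is the full 28×24 rectangle. The result has 1 disconnected region.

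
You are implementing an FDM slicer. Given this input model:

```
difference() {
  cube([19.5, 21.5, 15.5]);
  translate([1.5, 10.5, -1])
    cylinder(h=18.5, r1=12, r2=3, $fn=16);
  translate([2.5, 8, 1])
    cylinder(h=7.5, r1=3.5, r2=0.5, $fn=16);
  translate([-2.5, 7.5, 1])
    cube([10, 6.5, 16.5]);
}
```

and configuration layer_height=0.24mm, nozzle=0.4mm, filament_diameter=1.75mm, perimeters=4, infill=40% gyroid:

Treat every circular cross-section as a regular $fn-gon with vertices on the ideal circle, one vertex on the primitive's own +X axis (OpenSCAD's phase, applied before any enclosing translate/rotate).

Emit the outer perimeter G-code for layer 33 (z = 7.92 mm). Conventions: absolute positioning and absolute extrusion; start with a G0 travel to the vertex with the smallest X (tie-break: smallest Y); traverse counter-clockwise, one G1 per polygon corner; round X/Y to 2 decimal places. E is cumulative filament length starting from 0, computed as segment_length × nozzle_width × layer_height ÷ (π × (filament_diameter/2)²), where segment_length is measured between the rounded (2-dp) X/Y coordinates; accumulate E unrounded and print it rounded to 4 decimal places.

At z = 7.92 mm: the 19.5×21.5 cube contributes its full rectangle; the cone at (1.5, 10.5): at t=0.482 of its height the radius interpolates to r₁+(r₂−r₁)t = 7.661, giving a regular 16-gon of that circumradius; the cone at (2.5, 8): at t=0.923 of its height the radius interpolates to r₁+(r₂−r₁)t = 0.732, giving a regular 16-gon of that circumradius; the 10×6.5 cube at (-2.5, 7.5) contributes its full rectangle; Taking the first minus the rest: starting from the 19.5×21.5 cube, the cone at (1.5, 10.5) partially overlaps it — only the 112.36 mm² overlap (of its 179.66 mm²) is removed, clipping the outline; the cone at (2.5, 8) misses the remaining region (no effect); the 10×6.5 cube at (-2.5, 7.5) misses the remaining region (no effect) — 1 connected region. The outline is a single polygon with 15 vertices. Extrusion per mm of travel: 0.4 × 0.24 / (π × 0.875²) = 0.039912. Accumulating E over each segment gives final E = 3.7620.

G0 X0.00 Y0.00 Z7.92
G1 X19.50 Y0.00 E0.7783
G1 X19.50 Y21.50 E1.6364
G1 X0.00 Y21.50 E2.4147
G1 X0.00 Y17.86 E2.5600
G1 X1.50 Y18.16 E2.6210
G1 X4.43 Y17.58 E2.7402
G1 X6.92 Y15.92 E2.8597
G1 X8.58 Y13.43 E2.9791
G1 X9.16 Y10.50 E3.0983
G1 X8.58 Y7.57 E3.2175
G1 X6.92 Y5.08 E3.3370
G1 X4.43 Y3.42 E3.4564
G1 X1.50 Y2.84 E3.5756
G1 X0.00 Y3.14 E3.6367
G1 X0.00 Y0.00 E3.7620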